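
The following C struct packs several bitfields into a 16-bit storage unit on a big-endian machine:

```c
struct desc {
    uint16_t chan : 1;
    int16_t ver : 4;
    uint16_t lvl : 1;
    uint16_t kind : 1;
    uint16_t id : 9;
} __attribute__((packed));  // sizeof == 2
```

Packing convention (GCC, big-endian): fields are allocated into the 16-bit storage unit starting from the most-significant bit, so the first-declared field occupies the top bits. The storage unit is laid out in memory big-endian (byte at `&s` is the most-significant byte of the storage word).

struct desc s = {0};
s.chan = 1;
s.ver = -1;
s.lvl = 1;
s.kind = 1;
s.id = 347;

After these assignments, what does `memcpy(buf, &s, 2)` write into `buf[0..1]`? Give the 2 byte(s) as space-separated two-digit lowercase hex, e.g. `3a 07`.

chan (1b) val=1 bits=0x1 at bit 15: 0x8000
ver (4b) val=-1 bits=0xf at bit 11: 0xf800
lvl (1b) val=1 bits=0x1 at bit 10: 0xfc00
kind (1b) val=1 bits=0x1 at bit 9: 0xfe00
id (9b) val=347 bits=0x15b at bit 0: 0xff5b
word = 0xff5b → big-endian bytes:
  [0]=0xff  [1]=0x5b

ff 5b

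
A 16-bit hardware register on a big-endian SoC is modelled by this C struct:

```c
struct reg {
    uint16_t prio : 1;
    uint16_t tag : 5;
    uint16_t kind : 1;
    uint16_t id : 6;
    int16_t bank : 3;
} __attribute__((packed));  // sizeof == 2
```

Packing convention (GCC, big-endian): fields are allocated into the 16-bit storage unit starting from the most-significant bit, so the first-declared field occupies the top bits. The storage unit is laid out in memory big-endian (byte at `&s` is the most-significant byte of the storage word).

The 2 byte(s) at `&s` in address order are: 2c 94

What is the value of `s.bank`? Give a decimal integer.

-4

[0]=0x2c [1]=0x94 (big-endian) → word 0x2c94
prio [15+:1] = (word>>15) & 0x1 = 0
tag [10+:5] = (word>>10) & 0x1f = 11
kind [9+:1] = (word>>9) & 0x1 = 0
id [3+:6] = (word>>3) & 0x3f = 18
bank [0+:3] = (word>>0) & 0x7 = 4  ←
bank signed 3b, MSB=1: 4 - 8 = -4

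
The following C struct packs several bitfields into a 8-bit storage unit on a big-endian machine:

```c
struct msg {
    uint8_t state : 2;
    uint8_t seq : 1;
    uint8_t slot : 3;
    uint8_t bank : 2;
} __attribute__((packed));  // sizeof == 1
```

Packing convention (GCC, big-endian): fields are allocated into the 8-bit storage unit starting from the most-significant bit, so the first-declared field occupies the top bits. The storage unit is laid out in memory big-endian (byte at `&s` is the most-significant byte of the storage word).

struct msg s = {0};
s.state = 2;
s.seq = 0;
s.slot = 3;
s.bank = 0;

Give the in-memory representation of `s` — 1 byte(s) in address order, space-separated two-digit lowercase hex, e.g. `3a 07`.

8c

[6+:2] state=2 & 0x3 = 0x2; word=0x80
[5+:1] seq=0 & 0x1 = 0x0; word=0x80
[2+:3] slot=3 & 0x7 = 0x3; word=0x8c
[0+:2] bank=0 & 0x3 = 0x0; word=0x8c
word = 0x8c → big-endian bytes:
  [0]=0x8c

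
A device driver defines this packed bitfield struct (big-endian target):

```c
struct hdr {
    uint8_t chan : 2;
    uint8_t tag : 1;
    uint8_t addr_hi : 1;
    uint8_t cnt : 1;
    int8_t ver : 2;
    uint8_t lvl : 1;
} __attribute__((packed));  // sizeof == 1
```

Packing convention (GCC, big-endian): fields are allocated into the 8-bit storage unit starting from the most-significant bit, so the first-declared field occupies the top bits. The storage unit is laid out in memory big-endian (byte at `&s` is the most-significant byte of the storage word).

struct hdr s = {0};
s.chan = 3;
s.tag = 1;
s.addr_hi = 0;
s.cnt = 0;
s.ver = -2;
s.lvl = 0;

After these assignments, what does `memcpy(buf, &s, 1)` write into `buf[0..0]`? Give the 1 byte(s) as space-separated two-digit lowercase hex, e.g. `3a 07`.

[6+:2] chan=3 & 0x3 = 0x3; word=0xc0
[5+:1] tag=1 & 0x1 = 0x1; word=0xe0
[4+:1] addr_hi=0 & 0x1 = 0x0; word=0xe0
[3+:1] cnt=0 & 0x1 = 0x0; word=0xe0
[1+:2] ver=-2 & 0x3 = 0x2; word=0xe4
[0+:1] lvl=0 & 0x1 = 0x0; word=0xe4
word = 0xe4 → big-endian bytes:
  [0]=0xe4

e4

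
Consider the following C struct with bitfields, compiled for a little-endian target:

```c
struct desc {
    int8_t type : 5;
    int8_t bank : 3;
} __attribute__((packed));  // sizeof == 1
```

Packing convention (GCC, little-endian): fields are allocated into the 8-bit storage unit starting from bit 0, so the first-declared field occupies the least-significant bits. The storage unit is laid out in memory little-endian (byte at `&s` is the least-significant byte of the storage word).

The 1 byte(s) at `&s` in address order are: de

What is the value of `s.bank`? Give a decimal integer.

-2

[0]=0xde (little-endian) → word 0xde
type:5 @ bit 0 → (0xde>>0)&0x1f = 0x1e
bank:3 @ bit 5 → (0xde>>5)&0x7 = 0x6  ←
bank signed 3b, MSB=1: 6 - 8 = -2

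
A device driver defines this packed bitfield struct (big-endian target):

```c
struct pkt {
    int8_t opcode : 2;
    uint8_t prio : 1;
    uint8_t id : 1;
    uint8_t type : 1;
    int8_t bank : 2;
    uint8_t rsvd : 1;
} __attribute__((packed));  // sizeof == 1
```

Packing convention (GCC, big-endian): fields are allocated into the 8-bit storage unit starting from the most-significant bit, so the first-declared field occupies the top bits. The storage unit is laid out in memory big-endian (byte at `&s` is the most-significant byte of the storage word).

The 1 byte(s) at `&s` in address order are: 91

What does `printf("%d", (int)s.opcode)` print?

[0]=0x91 (big-endian) → word 0x91
opcode [6+:2] = (word>>6) & 0x3 = 2  ←
prio [5+:1] = (word>>5) & 0x1 = 0
id [4+:1] = (word>>4) & 0x1 = 1
type [3+:1] = (word>>3) & 0x1 = 0
bank [1+:2] = (word>>1) & 0x3 = 0
rsvd [0+:1] = (word>>0) & 0x1 = 1
opcode signed 2b, MSB=1: 2 - 4 = -2

-2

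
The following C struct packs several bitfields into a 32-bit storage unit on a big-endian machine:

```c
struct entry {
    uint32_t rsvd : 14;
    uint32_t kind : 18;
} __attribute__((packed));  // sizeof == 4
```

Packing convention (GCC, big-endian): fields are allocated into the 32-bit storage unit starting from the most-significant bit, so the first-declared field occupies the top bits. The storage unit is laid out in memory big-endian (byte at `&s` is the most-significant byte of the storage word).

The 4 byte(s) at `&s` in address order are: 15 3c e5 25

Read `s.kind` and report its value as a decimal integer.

[0]=0x15 [1]=0x3c [2]=0xe5 [3]=0x25 (big-endian) → word 0x153ce525
rsvd:14 @ bit 18 → (0x153ce525>>18)&0x3fff = 0x54f
kind:18 @ bit 0 → (0x153ce525>>0)&0x3ffff = 0xe525  ←

58661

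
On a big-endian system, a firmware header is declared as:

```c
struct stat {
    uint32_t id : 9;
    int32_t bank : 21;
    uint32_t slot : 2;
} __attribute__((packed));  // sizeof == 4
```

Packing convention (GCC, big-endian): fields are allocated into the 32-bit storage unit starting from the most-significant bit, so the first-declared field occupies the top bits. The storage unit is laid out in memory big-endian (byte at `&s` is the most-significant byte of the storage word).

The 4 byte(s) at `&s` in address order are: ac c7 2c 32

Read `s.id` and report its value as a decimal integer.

[0]=0xac [1]=0xc7 [2]=0x2c [3]=0x32 (big-endian) → word 0xacc72c32
id [23+:9] = (word>>23) & 0x1ff = 345  ←
bank [2+:21] = (word>>2) & 0x1fffff = 1166092
slot [0+:2] = (word>>0) & 0x3 = 2

345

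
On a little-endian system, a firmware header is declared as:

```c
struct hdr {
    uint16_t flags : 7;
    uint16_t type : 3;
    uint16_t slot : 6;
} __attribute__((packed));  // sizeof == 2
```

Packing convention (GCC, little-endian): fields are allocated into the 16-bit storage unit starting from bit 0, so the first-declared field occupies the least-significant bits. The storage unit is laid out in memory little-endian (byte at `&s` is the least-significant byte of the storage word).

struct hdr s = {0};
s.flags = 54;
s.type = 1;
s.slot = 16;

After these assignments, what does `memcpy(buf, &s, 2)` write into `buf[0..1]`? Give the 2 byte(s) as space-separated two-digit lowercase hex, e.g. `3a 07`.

b6 40

[0+:7] flags=54 & 0x7f = 0x36; word=0x0036
[7+:3] type=1 & 0x7 = 0x1; word=0x00b6
[10+:6] slot=16 & 0x3f = 0x10; word=0x40b6
word = 0x40b6 → little-endian bytes:
  [0]=0xb6  [1]=0x40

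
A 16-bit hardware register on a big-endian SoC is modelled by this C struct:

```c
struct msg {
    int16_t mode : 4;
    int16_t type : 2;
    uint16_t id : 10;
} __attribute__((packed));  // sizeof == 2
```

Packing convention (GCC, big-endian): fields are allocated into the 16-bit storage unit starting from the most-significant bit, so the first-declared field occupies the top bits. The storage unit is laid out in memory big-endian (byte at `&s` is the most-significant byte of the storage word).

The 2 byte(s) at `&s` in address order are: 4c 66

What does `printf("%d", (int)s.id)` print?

102

[0]=0x4c [1]=0x66 (big-endian) → word 0x4c66
mode:4 @ bit 12 → (0x4c66>>12)&0xf = 0x4
type:2 @ bit 10 → (0x4c66>>10)&0x3 = 0x3
id:10 @ bit 0 → (0x4c66>>0)&0x3ff = 0x66  ←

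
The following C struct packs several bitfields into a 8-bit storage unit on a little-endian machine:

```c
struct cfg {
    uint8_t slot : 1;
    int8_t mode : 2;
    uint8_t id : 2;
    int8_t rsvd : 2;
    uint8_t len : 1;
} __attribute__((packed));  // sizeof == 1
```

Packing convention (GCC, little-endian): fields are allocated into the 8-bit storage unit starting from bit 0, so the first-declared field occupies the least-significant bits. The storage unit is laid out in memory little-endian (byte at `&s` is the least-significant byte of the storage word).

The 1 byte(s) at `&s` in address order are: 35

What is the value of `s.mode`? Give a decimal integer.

[0]=0x35 (little-endian) → word 0x35
slot:1 @ bit 0 → (0x35>>0)&0x1 = 0x1
mode:2 @ bit 1 → (0x35>>1)&0x3 = 0x2  ←
id:2 @ bit 3 → (0x35>>3)&0x3 = 0x2
rsvd:2 @ bit 5 → (0x35>>5)&0x3 = 0x1
len:1 @ bit 7 → (0x35>>7)&0x1 = 0x0
mode signed 2b, MSB=1: 2 - 4 = -2

-2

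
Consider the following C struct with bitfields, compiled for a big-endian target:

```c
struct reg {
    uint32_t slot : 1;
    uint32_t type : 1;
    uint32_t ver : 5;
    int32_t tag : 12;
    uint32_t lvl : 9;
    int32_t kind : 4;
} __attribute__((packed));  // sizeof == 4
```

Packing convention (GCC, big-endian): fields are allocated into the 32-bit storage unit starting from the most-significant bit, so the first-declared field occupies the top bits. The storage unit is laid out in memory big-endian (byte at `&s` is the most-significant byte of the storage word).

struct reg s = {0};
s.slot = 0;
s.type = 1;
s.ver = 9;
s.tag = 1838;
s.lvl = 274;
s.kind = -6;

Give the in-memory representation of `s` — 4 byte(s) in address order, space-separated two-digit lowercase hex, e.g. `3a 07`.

[31+:1] slot=0 & 0x1 = 0x0; word=0x00000000
[30+:1] type=1 & 0x1 = 0x1; word=0x40000000
[25+:5] ver=9 & 0x1f = 0x9; word=0x52000000
[13+:12] tag=1838 & 0xfff = 0x72e; word=0x52e5c000
[4+:9] lvl=274 & 0x1ff = 0x112; word=0x52e5d120
[0+:4] kind=-6 & 0xf = 0xa; word=0x52e5d12a
word = 0x52e5d12a → big-endian bytes:
  [0]=0x52  [1]=0xe5  [2]=0xd1  [3]=0x2a

52 e5 d1 2a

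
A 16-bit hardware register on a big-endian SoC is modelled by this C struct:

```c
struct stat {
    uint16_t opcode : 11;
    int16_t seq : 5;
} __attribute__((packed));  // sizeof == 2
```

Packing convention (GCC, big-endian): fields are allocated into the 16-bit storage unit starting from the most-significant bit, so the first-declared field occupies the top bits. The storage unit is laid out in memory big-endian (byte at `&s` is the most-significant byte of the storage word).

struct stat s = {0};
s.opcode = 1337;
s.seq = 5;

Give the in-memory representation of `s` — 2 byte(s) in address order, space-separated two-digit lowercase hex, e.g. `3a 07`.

opcode:11 = 1337 → 0x539 << 5 → word 0xa720
seq:5 = 5 → 0x5 << 0 → word 0xa725
word = 0xa725 → big-endian bytes:
  [0]=0xa7  [1]=0x25

a7 25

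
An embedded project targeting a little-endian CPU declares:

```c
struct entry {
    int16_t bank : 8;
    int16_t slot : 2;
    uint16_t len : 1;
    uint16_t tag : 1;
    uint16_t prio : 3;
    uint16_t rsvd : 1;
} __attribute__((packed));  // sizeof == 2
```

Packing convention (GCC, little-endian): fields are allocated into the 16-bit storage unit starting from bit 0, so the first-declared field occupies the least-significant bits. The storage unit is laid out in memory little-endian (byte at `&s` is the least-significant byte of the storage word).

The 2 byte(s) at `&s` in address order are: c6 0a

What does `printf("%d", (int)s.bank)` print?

-58

[0]=0xc6 [1]=0x0a (little-endian) → word 0x0ac6
bank:8 @ bit 0 → (0x0ac6>>0)&0xff = 0xc6  ←
slot:2 @ bit 8 → (0x0ac6>>8)&0x3 = 0x2
len:1 @ bit 10 → (0x0ac6>>10)&0x1 = 0x0
tag:1 @ bit 11 → (0x0ac6>>11)&0x1 = 0x1
prio:3 @ bit 12 → (0x0ac6>>12)&0x7 = 0x0
rsvd:1 @ bit 15 → (0x0ac6>>15)&0x1 = 0x0
bank signed 8b, MSB=1: 198 - 256 = -58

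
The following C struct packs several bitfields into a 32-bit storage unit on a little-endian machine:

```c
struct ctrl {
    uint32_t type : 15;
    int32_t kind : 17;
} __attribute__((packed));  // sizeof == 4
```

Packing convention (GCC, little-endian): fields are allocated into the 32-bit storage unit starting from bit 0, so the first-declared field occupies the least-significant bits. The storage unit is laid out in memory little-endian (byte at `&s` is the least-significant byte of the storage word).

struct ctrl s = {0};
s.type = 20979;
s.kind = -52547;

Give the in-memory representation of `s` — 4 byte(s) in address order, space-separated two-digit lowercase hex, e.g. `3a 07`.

f3 d1 5e 99

type (15b) val=20979 bits=0x51f3 at bit 0: 0x000051f3
kind (17b) val=-52547 bits=0x132bd at bit 15: 0x995ed1f3
word = 0x995ed1f3 → little-endian bytes:
  [0]=0xf3  [1]=0xd1  [2]=0x5e  [3]=0x99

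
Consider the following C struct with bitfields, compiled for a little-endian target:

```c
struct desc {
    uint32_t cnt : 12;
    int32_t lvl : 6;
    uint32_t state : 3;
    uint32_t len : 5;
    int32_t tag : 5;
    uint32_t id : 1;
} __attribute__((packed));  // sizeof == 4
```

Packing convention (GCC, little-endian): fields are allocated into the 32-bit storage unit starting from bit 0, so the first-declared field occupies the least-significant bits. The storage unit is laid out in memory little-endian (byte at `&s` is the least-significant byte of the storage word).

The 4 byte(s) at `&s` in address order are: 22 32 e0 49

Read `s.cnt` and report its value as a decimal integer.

546

[0]=0x22 [1]=0x32 [2]=0xe0 [3]=0x49 (little-endian) → word 0x49e03222
cnt [0+:12] = (word>>0) & 0xfff = 546  ←
lvl [12+:6] = (word>>12) & 0x3f = 3
state [18+:3] = (word>>18) & 0x7 = 0
len [21+:5] = (word>>21) & 0x1f = 15
tag [26+:5] = (word>>26) & 0x1f = 18
id [31+:1] = (word>>31) & 0x1 = 0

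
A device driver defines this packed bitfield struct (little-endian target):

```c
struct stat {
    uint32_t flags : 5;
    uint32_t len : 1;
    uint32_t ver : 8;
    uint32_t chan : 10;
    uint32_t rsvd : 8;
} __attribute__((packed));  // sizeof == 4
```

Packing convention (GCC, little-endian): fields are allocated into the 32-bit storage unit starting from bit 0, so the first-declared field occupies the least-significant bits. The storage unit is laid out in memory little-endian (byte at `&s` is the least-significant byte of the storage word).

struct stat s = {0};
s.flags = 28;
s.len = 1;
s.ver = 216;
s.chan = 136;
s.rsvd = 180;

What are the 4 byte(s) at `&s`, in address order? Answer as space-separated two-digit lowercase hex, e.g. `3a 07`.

[0+:5] flags=28 & 0x1f = 0x1c; word=0x0000001c
[5+:1] len=1 & 0x1 = 0x1; word=0x0000003c
[6+:8] ver=216 & 0xff = 0xd8; word=0x0000363c
[14+:10] chan=136 & 0x3ff = 0x88; word=0x0022363c
[24+:8] rsvd=180 & 0xff = 0xb4; word=0xb422363c
word = 0xb422363c → little-endian bytes:
  [0]=0x3c  [1]=0x36  [2]=0x22  [3]=0xb4

3c 36 22 b4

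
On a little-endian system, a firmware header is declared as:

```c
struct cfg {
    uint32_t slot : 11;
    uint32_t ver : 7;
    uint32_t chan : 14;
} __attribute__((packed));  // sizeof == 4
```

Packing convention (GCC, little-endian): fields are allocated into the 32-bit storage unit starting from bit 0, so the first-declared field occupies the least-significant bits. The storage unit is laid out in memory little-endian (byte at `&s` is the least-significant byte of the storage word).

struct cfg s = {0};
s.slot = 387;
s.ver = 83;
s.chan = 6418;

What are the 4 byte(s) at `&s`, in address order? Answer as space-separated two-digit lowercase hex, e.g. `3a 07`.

slot:11 = 387 → 0x183 << 0 → word 0x00000183
ver:7 = 83 → 0x53 << 11 → word 0x00029983
chan:14 = 6418 → 0x1912 << 18 → word 0x644a9983
word = 0x644a9983 → little-endian bytes:
  [0]=0x83  [1]=0x99  [2]=0x4a  [3]=0x64

83 99 4a 64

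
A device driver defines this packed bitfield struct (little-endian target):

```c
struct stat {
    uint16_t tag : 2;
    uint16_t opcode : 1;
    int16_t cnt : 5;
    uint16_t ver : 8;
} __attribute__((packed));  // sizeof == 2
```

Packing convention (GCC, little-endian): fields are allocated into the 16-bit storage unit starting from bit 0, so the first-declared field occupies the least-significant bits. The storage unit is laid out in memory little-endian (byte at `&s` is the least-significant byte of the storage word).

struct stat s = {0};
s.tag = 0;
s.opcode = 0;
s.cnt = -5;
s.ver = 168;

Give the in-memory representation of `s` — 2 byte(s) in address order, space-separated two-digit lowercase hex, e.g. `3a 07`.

d8 a8

tag:2 = 0 → 0x0 << 0 → word 0x0000
opcode:1 = 0 → 0x0 << 2 → word 0x0000
cnt:5 = -5 → 0x1b << 3 → word 0x00d8
ver:8 = 168 → 0xa8 << 8 → word 0xa8d8
word = 0xa8d8 → little-endian bytes:
  [0]=0xd8  [1]=0xa8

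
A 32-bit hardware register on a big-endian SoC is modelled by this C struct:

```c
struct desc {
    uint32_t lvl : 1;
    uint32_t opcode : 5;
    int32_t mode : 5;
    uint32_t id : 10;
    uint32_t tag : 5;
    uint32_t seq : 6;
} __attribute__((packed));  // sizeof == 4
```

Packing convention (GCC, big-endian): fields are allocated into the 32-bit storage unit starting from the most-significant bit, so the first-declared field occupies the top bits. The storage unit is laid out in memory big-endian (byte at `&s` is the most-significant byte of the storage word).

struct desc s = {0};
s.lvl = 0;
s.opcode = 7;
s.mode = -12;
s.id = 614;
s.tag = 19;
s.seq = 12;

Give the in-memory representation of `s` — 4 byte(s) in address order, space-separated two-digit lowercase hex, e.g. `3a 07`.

lvl (1b) val=0 bits=0x0 at bit 31: 0x00000000
opcode (5b) val=7 bits=0x7 at bit 26: 0x1c000000
mode (5b) val=-12 bits=0x14 at bit 21: 0x1e800000
id (10b) val=614 bits=0x266 at bit 11: 0x1e933000
tag (5b) val=19 bits=0x13 at bit 6: 0x1e9334c0
seq (6b) val=12 bits=0xc at bit 0: 0x1e9334cc
word = 0x1e9334cc → big-endian bytes:
  [0]=0x1e  [1]=0x93  [2]=0x34  [3]=0xcc

1e 93 34 cc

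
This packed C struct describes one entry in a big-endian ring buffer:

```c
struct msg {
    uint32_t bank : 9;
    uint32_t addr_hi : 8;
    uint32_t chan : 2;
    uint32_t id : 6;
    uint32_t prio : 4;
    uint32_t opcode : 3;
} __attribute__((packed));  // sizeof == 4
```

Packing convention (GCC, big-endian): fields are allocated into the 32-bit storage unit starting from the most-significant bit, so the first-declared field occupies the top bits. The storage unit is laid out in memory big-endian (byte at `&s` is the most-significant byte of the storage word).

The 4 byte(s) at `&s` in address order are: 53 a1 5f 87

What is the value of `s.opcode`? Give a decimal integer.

[0]=0x53 [1]=0xa1 [2]=0x5f [3]=0x87 (big-endian) → word 0x53a15f87
bank:9 @ bit 23 → (0x53a15f87>>23)&0x1ff = 0xa7
addr_hi:8 @ bit 15 → (0x53a15f87>>15)&0xff = 0x42
chan:2 @ bit 13 → (0x53a15f87>>13)&0x3 = 0x2
id:6 @ bit 7 → (0x53a15f87>>7)&0x3f = 0x3f
prio:4 @ bit 3 → (0x53a15f87>>3)&0xf = 0x0
opcode:3 @ bit 0 → (0x53a15f87>>0)&0x7 = 0x7  ←

7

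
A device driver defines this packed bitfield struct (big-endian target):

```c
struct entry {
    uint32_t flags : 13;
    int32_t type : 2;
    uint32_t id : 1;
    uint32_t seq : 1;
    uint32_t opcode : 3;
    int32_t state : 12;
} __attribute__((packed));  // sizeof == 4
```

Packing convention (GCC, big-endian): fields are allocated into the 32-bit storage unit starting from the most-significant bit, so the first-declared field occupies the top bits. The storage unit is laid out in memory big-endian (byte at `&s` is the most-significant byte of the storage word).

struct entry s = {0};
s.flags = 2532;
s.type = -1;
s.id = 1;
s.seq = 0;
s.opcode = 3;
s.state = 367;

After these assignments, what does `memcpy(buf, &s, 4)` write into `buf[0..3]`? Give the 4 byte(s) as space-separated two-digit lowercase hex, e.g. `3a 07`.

4f 27 31 6f

flags:13 = 2532 → 0x9e4 << 19 → word 0x4f200000
type:2 = -1 → 0x3 << 17 → word 0x4f260000
id:1 = 1 → 0x1 << 16 → word 0x4f270000
seq:1 = 0 → 0x0 << 15 → word 0x4f270000
opcode:3 = 3 → 0x3 << 12 → word 0x4f273000
state:12 = 367 → 0x16f << 0 → word 0x4f27316f
word = 0x4f27316f → big-endian bytes:
  [0]=0x4f  [1]=0x27  [2]=0x31  [3]=0x6f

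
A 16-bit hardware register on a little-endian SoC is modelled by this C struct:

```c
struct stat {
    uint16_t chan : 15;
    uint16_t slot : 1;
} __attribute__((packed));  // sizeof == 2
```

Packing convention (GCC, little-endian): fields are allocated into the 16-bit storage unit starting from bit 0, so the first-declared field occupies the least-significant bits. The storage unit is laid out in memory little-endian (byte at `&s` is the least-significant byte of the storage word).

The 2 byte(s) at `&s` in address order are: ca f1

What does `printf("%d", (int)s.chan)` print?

29130

[0]=0xca [1]=0xf1 (little-endian) → word 0xf1ca
chan [0+:15] = (word>>0) & 0x7fff = 29130  ←
slot [15+:1] = (word>>15) & 0x1 = 1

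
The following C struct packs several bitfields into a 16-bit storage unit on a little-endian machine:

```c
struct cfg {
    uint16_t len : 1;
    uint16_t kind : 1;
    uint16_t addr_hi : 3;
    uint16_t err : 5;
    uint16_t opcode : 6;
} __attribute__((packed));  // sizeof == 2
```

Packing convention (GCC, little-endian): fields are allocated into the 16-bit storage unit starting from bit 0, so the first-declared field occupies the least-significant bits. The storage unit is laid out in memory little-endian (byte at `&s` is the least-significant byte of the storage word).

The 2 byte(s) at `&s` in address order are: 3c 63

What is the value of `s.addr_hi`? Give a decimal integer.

7

[0]=0x3c [1]=0x63 (little-endian) → word 0x633c
len [0+:1] = (word>>0) & 0x1 = 0
kind [1+:1] = (word>>1) & 0x1 = 0
addr_hi [2+:3] = (word>>2) & 0x7 = 7  ←
err [5+:5] = (word>>5) & 0x1f = 25
opcode [10+:6] = (word>>10) & 0x3f = 24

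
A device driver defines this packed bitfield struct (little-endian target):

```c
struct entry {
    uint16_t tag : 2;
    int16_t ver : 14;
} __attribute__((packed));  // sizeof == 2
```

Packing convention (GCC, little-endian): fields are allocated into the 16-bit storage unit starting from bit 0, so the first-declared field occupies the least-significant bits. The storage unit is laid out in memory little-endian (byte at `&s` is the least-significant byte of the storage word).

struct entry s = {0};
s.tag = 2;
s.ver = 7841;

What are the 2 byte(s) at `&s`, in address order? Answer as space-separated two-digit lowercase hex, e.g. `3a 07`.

86 7a

[0+:2] tag=2 & 0x3 = 0x2; word=0x0002
[2+:14] ver=7841 & 0x3fff = 0x1ea1; word=0x7a86
word = 0x7a86 → little-endian bytes:
  [0]=0x86  [1]=0x7a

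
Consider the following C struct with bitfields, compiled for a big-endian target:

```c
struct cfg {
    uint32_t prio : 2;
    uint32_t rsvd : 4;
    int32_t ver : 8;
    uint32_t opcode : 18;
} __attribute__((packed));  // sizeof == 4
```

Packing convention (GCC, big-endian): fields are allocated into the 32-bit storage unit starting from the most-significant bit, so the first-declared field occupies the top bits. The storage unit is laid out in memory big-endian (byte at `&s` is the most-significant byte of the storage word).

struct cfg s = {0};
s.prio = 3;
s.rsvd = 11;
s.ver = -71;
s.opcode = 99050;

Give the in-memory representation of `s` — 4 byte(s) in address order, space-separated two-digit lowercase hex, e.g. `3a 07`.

ee e5 82 ea

prio:2 = 3 → 0x3 << 30 → word 0xc0000000
rsvd:4 = 11 → 0xb << 26 → word 0xec000000
ver:8 = -71 → 0xb9 << 18 → word 0xeee40000
opcode:18 = 99050 → 0x182ea << 0 → word 0xeee582ea
word = 0xeee582ea → big-endian bytes:
  [0]=0xee  [1]=0xe5  [2]=0x82  [3]=0xea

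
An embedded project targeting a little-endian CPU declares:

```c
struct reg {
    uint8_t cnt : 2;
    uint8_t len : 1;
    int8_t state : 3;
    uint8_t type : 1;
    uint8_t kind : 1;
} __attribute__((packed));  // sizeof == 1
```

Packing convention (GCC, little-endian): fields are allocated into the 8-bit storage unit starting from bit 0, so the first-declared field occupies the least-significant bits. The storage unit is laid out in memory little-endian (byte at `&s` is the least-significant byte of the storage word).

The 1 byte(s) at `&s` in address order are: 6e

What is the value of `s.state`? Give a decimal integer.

[0]=0x6e (little-endian) → word 0x6e
cnt:2 @ bit 0 → (0x6e>>0)&0x3 = 0x2
len:1 @ bit 2 → (0x6e>>2)&0x1 = 0x1
state:3 @ bit 3 → (0x6e>>3)&0x7 = 0x5  ←
type:1 @ bit 6 → (0x6e>>6)&0x1 = 0x1
kind:1 @ bit 7 → (0x6e>>7)&0x1 = 0x0
state signed 3b, MSB=1: 5 - 8 = -3

-3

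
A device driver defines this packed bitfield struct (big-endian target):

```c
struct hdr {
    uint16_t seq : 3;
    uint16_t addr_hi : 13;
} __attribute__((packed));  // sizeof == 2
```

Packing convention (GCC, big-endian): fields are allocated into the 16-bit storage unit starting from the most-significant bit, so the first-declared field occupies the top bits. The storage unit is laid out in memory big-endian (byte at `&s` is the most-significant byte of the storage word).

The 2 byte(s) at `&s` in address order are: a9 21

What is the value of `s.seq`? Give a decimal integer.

[0]=0xa9 [1]=0x21 (big-endian) → word 0xa921
seq [13+:3] = (word>>13) & 0x7 = 5  ←
addr_hi [0+:13] = (word>>0) & 0x1fff = 2337

5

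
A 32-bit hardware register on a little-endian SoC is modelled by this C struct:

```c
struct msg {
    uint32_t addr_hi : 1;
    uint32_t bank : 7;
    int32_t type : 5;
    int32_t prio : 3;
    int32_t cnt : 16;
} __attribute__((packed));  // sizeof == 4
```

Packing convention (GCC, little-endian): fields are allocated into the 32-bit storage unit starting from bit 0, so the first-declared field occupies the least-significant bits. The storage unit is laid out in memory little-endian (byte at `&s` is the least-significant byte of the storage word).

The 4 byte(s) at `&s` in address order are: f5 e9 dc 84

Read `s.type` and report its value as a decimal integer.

[0]=0xf5 [1]=0xe9 [2]=0xdc [3]=0x84 (little-endian) → word 0x84dce9f5
addr_hi:1 @ bit 0 → (0x84dce9f5>>0)&0x1 = 0x1
bank:7 @ bit 1 → (0x84dce9f5>>1)&0x7f = 0x7a
type:5 @ bit 8 → (0x84dce9f5>>8)&0x1f = 0x9  ←
prio:3 @ bit 13 → (0x84dce9f5>>13)&0x7 = 0x7
cnt:16 @ bit 16 → (0x84dce9f5>>16)&0xffff = 0x84dc
type signed 5b, MSB=0: value = 9

9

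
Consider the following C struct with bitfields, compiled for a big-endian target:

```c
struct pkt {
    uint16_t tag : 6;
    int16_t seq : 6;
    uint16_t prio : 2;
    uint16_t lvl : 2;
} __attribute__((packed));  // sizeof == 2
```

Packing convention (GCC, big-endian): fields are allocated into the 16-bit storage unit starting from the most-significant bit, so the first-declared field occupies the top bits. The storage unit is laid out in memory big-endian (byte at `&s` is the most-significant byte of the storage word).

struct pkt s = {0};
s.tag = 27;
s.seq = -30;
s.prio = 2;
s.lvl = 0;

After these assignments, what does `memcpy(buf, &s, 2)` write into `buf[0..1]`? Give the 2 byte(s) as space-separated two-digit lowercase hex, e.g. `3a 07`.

tag:6 = 27 → 0x1b << 10 → word 0x6c00
seq:6 = -30 → 0x22 << 4 → word 0x6e20
prio:2 = 2 → 0x2 << 2 → word 0x6e28
lvl:2 = 0 → 0x0 << 0 → word 0x6e28
word = 0x6e28 → big-endian bytes:
  [0]=0x6e  [1]=0x28

6e 28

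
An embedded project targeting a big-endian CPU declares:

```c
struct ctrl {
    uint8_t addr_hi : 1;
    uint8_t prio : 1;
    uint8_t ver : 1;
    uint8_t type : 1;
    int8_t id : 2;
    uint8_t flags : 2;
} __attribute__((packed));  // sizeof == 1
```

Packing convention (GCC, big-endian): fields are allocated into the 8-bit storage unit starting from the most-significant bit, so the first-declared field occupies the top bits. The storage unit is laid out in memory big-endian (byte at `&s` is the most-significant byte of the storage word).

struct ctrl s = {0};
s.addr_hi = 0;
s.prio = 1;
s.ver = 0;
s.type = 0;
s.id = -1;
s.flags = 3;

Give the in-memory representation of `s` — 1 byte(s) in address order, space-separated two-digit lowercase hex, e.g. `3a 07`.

addr_hi (1b) val=0 bits=0x0 at bit 7: 0x00
prio (1b) val=1 bits=0x1 at bit 6: 0x40
ver (1b) val=0 bits=0x0 at bit 5: 0x40
type (1b) val=0 bits=0x0 at bit 4: 0x40
id (2b) val=-1 bits=0x3 at bit 2: 0x4c
flags (2b) val=3 bits=0x3 at bit 0: 0x4f
word = 0x4f → big-endian bytes:
  [0]=0x4f

4f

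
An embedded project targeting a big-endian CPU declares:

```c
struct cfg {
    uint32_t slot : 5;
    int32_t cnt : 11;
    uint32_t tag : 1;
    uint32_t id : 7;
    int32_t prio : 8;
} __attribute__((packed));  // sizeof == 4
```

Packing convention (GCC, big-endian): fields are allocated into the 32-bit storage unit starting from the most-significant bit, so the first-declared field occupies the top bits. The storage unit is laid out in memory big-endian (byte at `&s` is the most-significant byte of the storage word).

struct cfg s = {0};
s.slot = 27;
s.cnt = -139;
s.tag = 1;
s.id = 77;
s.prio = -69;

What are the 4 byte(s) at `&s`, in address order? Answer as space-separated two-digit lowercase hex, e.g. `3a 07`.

df 75 cd bb

slot (5b) val=27 bits=0x1b at bit 27: 0xd8000000
cnt (11b) val=-139 bits=0x775 at bit 16: 0xdf750000
tag (1b) val=1 bits=0x1 at bit 15: 0xdf758000
id (7b) val=77 bits=0x4d at bit 8: 0xdf75cd00
prio (8b) val=-69 bits=0xbb at bit 0: 0xdf75cdbb
word = 0xdf75cdbb → big-endian bytes:
  [0]=0xdf  [1]=0x75  [2]=0xcd  [3]=0xbb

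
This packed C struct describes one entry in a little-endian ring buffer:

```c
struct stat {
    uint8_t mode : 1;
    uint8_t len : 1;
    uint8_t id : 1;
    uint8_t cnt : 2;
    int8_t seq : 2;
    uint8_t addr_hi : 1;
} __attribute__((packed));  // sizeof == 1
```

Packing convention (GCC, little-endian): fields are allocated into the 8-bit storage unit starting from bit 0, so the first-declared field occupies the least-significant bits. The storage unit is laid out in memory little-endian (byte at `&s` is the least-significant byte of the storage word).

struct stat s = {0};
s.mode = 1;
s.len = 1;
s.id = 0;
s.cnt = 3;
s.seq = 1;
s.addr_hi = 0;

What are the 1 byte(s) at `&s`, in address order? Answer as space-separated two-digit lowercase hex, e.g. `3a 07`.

mode:1 = 1 → 0x1 << 0 → word 0x01
len:1 = 1 → 0x1 << 1 → word 0x03
id:1 = 0 → 0x0 << 2 → word 0x03
cnt:2 = 3 → 0x3 << 3 → word 0x1b
seq:2 = 1 → 0x1 << 5 → word 0x3b
addr_hi:1 = 0 → 0x0 << 7 → word 0x3b
word = 0x3b → little-endian bytes:
  [0]=0x3b

3b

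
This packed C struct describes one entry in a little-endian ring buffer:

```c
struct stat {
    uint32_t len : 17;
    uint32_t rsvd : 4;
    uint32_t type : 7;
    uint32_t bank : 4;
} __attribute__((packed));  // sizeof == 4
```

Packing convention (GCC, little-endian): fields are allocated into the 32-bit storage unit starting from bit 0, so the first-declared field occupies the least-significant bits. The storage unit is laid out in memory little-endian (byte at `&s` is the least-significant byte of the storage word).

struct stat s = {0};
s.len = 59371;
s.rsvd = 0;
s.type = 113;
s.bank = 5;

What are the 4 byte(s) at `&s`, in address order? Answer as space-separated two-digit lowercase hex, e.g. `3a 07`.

eb e7 20 5e

len:17 = 59371 → 0xe7eb << 0 → word 0x0000e7eb
rsvd:4 = 0 → 0x0 << 17 → word 0x0000e7eb
type:7 = 113 → 0x71 << 21 → word 0x0e20e7eb
bank:4 = 5 → 0x5 << 28 → word 0x5e20e7eb
word = 0x5e20e7eb → little-endian bytes:
  [0]=0xeb  [1]=0xe7  [2]=0x20  [3]=0x5e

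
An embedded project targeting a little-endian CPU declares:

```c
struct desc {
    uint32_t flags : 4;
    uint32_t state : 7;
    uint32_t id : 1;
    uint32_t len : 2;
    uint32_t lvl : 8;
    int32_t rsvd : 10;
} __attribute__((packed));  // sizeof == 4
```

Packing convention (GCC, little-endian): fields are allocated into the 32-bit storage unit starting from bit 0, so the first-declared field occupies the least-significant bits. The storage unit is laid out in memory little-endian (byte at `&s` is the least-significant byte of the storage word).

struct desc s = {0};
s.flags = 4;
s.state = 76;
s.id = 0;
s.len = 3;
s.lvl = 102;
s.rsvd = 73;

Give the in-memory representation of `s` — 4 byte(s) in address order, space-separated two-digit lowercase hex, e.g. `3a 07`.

[0+:4] flags=4 & 0xf = 0x4; word=0x00000004
[4+:7] state=76 & 0x7f = 0x4c; word=0x000004c4
[11+:1] id=0 & 0x1 = 0x0; word=0x000004c4
[12+:2] len=3 & 0x3 = 0x3; word=0x000034c4
[14+:8] lvl=102 & 0xff = 0x66; word=0x0019b4c4
[22+:10] rsvd=73 & 0x3ff = 0x49; word=0x1259b4c4
word = 0x1259b4c4 → little-endian bytes:
  [0]=0xc4  [1]=0xb4  [2]=0x59  [3]=0x12

c4 b4 59 12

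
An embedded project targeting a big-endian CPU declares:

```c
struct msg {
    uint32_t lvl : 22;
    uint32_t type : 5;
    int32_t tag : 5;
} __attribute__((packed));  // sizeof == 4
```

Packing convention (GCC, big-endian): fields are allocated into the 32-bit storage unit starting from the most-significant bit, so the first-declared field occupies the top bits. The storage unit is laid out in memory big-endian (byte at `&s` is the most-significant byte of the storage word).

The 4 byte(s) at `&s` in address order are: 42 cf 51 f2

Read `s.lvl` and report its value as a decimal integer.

1094612

[0]=0x42 [1]=0xcf [2]=0x51 [3]=0xf2 (big-endian) → word 0x42cf51f2
lvl:22 @ bit 10 → (0x42cf51f2>>10)&0x3fffff = 0x10b3d4  ←
type:5 @ bit 5 → (0x42cf51f2>>5)&0x1f = 0xf
tag:5 @ bit 0 → (0x42cf51f2>>0)&0x1f = 0x12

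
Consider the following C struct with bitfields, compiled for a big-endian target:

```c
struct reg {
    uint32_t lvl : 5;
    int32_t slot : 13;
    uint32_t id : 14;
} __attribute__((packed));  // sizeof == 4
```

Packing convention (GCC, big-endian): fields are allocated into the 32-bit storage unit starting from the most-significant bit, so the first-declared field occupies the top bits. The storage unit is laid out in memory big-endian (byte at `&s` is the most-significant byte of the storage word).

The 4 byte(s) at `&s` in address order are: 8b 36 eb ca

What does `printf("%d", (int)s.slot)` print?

[0]=0x8b [1]=0x36 [2]=0xeb [3]=0xca (big-endian) → word 0x8b36ebca
lvl:5 @ bit 27 → (0x8b36ebca>>27)&0x1f = 0x11
slot:13 @ bit 14 → (0x8b36ebca>>14)&0x1fff = 0xcdb  ←
id:14 @ bit 0 → (0x8b36ebca>>0)&0x3fff = 0x2bca
slot signed 13b, MSB=0: value = 3291

3291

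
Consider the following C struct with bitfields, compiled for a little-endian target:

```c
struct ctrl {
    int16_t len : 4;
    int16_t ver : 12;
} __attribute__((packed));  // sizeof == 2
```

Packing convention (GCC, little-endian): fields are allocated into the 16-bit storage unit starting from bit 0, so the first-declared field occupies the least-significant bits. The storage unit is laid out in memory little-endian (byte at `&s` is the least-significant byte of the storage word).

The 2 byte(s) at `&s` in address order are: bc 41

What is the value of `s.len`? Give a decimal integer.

[0]=0xbc [1]=0x41 (little-endian) → word 0x41bc
len [0+:4] = (word>>0) & 0xf = 12  ←
ver [4+:12] = (word>>4) & 0xfff = 1051
len signed 4b, MSB=1: 12 - 16 = -4

-4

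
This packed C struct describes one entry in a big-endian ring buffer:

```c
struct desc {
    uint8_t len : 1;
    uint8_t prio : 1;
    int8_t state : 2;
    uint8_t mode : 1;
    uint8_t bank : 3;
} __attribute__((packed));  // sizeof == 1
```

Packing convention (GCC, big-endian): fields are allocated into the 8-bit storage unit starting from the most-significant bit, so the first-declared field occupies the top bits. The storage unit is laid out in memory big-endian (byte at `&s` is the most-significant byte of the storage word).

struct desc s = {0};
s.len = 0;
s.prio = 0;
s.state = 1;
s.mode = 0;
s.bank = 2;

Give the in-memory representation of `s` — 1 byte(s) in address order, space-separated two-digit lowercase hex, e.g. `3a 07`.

len:1 = 0 → 0x0 << 7 → word 0x00
prio:1 = 0 → 0x0 << 6 → word 0x00
state:2 = 1 → 0x1 << 4 → word 0x10
mode:1 = 0 → 0x0 << 3 → word 0x10
bank:3 = 2 → 0x2 << 0 → word 0x12
word = 0x12 → big-endian bytes:
  [0]=0x12

12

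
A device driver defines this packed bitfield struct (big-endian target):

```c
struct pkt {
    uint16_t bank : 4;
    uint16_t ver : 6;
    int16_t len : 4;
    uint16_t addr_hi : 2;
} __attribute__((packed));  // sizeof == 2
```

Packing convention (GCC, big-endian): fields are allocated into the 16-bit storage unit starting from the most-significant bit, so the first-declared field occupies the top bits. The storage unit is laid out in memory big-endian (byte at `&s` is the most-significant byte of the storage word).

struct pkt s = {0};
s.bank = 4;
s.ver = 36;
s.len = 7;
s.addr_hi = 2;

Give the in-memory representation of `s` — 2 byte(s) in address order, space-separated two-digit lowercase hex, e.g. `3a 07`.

49 1e

bank (4b) val=4 bits=0x4 at bit 12: 0x4000
ver (6b) val=36 bits=0x24 at bit 6: 0x4900
len (4b) val=7 bits=0x7 at bit 2: 0x491c
addr_hi (2b) val=2 bits=0x2 at bit 0: 0x491e
word = 0x491e → big-endian bytes:
  [0]=0x49  [1]=0x1e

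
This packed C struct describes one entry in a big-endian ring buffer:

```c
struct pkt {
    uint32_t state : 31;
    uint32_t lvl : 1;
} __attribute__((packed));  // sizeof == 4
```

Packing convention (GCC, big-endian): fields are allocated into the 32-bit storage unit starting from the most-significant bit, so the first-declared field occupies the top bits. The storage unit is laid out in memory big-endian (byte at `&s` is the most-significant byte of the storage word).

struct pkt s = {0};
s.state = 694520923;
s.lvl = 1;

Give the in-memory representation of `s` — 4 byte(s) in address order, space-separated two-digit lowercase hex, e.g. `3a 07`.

52 cb 18 b7

state:31 = 694520923 → 0x29658c5b << 1 → word 0x52cb18b6
lvl:1 = 1 → 0x1 << 0 → word 0x52cb18b7
word = 0x52cb18b7 → big-endian bytes:
  [0]=0x52  [1]=0xcb  [2]=0x18  [3]=0xb7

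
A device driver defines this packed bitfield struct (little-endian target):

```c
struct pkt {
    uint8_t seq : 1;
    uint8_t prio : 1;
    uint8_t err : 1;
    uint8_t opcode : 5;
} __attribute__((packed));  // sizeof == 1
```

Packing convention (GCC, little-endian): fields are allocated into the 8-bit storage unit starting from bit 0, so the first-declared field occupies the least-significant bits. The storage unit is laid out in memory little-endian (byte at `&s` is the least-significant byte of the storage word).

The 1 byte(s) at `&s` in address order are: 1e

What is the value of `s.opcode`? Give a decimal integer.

3

[0]=0x1e (little-endian) → word 0x1e
seq [0+:1] = (word>>0) & 0x1 = 0
prio [1+:1] = (word>>1) & 0x1 = 1
err [2+:1] = (word>>2) & 0x1 = 1
opcode [3+:5] = (word>>3) & 0x1f = 3  ←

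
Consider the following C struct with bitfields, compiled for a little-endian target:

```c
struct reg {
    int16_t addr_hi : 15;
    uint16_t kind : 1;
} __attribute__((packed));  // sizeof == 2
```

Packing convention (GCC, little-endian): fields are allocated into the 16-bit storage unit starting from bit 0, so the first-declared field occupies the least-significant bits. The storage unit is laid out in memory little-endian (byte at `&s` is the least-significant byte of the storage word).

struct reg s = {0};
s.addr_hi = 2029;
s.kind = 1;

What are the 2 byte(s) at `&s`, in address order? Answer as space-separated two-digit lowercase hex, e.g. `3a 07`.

ed 87

addr_hi:15 = 2029 → 0x7ed << 0 → word 0x07ed
kind:1 = 1 → 0x1 << 15 → word 0x87ed
word = 0x87ed → little-endian bytes:
  [0]=0xed  [1]=0x87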